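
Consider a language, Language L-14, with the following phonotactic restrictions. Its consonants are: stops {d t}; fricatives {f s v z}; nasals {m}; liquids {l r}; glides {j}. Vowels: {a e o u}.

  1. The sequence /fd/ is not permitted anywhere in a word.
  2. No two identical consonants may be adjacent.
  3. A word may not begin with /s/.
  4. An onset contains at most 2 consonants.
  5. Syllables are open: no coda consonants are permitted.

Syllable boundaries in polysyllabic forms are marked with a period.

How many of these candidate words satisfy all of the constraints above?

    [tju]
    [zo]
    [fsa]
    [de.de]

[tju] — σ1 onset /tj/ (2C), coda /∅/ ok → licit
[zo] — σ1 onset /z/, coda /∅/ ok → licit
[fsa] — σ1 onset /fs/ (2C), coda /∅/ ok → licit
[de.de] — σ1 onset /d/, coda /∅/ ok; σ2 onset /d/, coda /∅/ ok → licit
Licit: [tju], [zo], [fsa], [de.de] → 4.

4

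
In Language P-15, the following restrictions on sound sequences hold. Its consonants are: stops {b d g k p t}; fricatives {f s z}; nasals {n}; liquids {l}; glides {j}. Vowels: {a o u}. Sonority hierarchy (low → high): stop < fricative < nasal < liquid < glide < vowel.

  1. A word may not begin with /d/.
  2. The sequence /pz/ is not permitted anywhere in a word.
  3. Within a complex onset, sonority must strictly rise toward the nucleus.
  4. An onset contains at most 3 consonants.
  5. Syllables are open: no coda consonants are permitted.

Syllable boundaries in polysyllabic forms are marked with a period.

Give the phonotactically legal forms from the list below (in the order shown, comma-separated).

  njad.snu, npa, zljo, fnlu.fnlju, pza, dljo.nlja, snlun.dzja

zljo

njad.snu — violates constraint 5: syllable 1 coda /d/ has 1 consonant (> 0) → phonotactically illegal
npa — violates constraint 3: syllable 1 onset /np/: /n/ (nasal, 3) → /p/ (stop, 1) does not rise → phonotactically illegal
zljo — σ1 onset /zlj/ (2→4→5 rises), coda /∅/ ok → phonotactically legal
fnlu.fnlju — violates constraint 4: syllable 2 onset /fnlj/ has 4 consonants (> 3) → phonotactically illegal
pza — violates constraint 2: contains banned sequence /pz/ → phonotactically illegal
dljo.nlja — violates constraint 1: word begins with /d/ → phonotactically illegal
snlun.dzja — violates constraint 5: syllable 1 coda /n/ has 1 consonant (> 0) → phonotactically illegal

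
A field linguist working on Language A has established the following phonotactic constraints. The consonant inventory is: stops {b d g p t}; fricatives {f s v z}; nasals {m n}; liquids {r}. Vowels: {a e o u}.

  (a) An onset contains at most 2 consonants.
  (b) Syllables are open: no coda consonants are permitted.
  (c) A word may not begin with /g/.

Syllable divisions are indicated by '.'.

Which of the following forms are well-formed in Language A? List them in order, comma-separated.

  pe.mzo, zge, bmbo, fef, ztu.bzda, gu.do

pe.mzo — σ1 onset /p/, coda /∅/ ok; σ2 onset /mz/ (2C), coda /∅/ ok → well-formed
zge — σ1 onset /zg/ (2C), coda /∅/ ok → well-formed
bmbo — violates constraint (a): syllable 1 onset /bmb/ has 3 consonants (> 2) → ill-formed
fef — violates constraint (b): syllable 1 coda /f/ has 1 consonant (> 0) → ill-formed
ztu.bzda — violates constraint (a): syllable 2 onset /bzd/ has 3 consonants (> 2) → ill-formed
gu.do — violates constraint (c): word begins with /g/ → ill-formed

pe.mzo, zge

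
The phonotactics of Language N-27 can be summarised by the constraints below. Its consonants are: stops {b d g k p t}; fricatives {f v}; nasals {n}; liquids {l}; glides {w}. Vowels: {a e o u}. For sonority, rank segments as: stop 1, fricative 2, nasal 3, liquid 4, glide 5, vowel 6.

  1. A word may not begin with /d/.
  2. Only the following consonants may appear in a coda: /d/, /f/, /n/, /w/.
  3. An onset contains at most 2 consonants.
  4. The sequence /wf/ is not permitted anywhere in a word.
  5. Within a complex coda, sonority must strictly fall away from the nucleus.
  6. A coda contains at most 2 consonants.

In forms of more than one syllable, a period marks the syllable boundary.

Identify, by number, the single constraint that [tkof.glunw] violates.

[tkof.glunw]: syllable 2 coda /nw/: /n/ (nasal, 3) → /w/ (glide, 5) does not fall.
This is a violation of constraint 5: "Within a complex coda, sonority must strictly fall away from the nucleus."
The remaining constraints (1, 2, 3, 4, 6) are satisfied.

5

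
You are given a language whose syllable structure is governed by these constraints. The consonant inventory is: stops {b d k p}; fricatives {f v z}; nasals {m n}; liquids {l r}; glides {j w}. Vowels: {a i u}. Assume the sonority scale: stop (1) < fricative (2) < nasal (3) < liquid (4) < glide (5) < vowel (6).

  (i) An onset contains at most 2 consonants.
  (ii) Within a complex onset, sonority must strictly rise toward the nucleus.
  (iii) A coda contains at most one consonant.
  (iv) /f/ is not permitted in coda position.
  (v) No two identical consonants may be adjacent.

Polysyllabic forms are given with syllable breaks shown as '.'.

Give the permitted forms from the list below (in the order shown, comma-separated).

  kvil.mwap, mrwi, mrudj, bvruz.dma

kvil.mwap

kvil.mwap — σ1 onset /kv/ (1→2 rises), coda /l/ ok; σ2 onset /mw/ (3→5 rises), coda /p/ ok → permitted
mrwi — violates constraint (i): syllable 1 onset /mrw/ has 3 consonants (> 2) → not permitted
mrudj — violates constraint (iii): syllable 1 coda /dj/ has 2 consonants (> 1) → not permitted
bvruz.dma — violates constraint (i): syllable 1 onset /bvr/ has 3 consonants (> 2) → not permitted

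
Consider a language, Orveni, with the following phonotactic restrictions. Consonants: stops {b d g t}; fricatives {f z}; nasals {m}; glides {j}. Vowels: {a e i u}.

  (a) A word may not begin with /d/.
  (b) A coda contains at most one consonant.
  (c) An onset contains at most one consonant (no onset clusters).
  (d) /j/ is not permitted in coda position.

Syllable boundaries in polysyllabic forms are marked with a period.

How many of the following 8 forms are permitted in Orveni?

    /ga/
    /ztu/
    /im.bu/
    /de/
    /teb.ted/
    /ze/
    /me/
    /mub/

/ga/ — σ1 onset /g/, coda /∅/ ok → permitted
/ztu/ — violates constraint (c): syllable 1 onset /zt/ has 2 consonants (> 1) → not permitted
/im.bu/ — σ1 onset /∅/, coda /m/ ok; σ2 onset /b/, coda /∅/ ok → permitted
/de/ — violates constraint (a): word begins with /d/ → not permitted
/teb.ted/ — σ1 onset /t/, coda /b/ ok; σ2 onset /t/, coda /d/ ok → permitted
/ze/ — σ1 onset /z/, coda /∅/ ok → permitted
/me/ — σ1 onset /m/, coda /∅/ ok → permitted
/mub/ — σ1 onset /m/, coda /b/ ok → permitted
Permitted: /ga/, /im.bu/, /teb.ted/, /ze/, /me/, /mub/ → 6.

6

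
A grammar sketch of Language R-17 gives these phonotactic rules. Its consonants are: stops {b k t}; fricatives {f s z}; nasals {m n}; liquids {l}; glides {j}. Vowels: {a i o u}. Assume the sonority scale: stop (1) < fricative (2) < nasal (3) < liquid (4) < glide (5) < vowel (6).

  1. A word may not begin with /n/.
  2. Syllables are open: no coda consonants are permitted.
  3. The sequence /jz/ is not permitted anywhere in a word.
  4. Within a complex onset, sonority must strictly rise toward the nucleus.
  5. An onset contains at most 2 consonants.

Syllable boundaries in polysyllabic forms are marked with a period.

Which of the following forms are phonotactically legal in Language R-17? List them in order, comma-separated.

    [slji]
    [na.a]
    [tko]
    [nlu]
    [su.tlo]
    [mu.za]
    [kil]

[su.tlo], [mu.za]

[slji] — violates constraint 5: syllable 1 onset /slj/ has 3 consonants (> 2) → phonotactically illegal
[na.a] — violates constraint 1: word begins with /n/ → phonotactically illegal
[tko] — violates constraint 4: syllable 1 onset /tk/: /t/ (stop, 1) → /k/ (stop, 1) does not rise → phonotactically illegal
[nlu] — violates constraint 1: word begins with /n/ → phonotactically illegal
[su.tlo] — σ1 onset /s/, coda /∅/ ok; σ2 onset /tl/ (1→4 rises), coda /∅/ ok → phonotactically legal
[mu.za] — σ1 onset /m/, coda /∅/ ok; σ2 onset /z/, coda /∅/ ok → phonotactically legal
[kil] — violates constraint 2: syllable 1 coda /l/ has 1 consonant (> 0) → phonotactically illegal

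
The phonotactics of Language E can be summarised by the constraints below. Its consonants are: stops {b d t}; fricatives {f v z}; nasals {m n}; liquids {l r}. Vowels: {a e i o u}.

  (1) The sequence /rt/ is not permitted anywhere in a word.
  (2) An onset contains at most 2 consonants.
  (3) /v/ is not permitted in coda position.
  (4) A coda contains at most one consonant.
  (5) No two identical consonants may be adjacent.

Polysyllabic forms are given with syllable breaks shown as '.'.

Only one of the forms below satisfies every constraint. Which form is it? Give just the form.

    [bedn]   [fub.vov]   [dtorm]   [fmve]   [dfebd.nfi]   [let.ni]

[bedn] — violates constraint 4: syllable 1 coda /dn/ has 2 consonants (> 1) → not permitted
[fub.vov] — violates constraint 3: syllable 2 coda contains /v/ → not permitted
[dtorm] — violates constraint 4: syllable 1 coda /rm/ has 2 consonants (> 1) → not permitted
[fmve] — violates constraint 2: syllable 1 onset /fmv/ has 3 consonants (> 2) → not permitted
[dfebd.nfi] — violates constraint 4: syllable 1 coda /bd/ has 2 consonants (> 1) → not permitted
[let.ni] — σ1 onset /l/, coda /t/ ok; σ2 onset /n/, coda /∅/ ok → permitted

[let.ni]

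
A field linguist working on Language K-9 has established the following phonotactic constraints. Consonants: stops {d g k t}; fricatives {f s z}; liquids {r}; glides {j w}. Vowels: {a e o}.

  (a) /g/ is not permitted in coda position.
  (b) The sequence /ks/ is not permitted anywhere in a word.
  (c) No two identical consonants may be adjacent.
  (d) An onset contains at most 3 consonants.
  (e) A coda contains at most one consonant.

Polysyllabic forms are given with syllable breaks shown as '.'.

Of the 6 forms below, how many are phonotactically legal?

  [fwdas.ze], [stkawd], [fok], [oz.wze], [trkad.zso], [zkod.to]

[fwdas.ze] — σ1 onset /fwd/ (3C), coda /s/ ok; σ2 onset /z/, coda /∅/ ok → phonotactically legal
[stkawd] — violates constraint (e): syllable 1 coda /wd/ has 2 consonants (> 1) → phonotactically illegal
[fok] — σ1 onset /f/, coda /k/ ok → phonotactically legal
[oz.wze] — σ1 onset /∅/, coda /z/ ok; σ2 onset /wz/ (2C), coda /∅/ ok → phonotactically legal
[trkad.zso] — σ1 onset /trk/ (3C), coda /d/ ok; σ2 onset /zs/ (2C), coda /∅/ ok → phonotactically legal
[zkod.to] — σ1 onset /zk/ (2C), coda /d/ ok; σ2 onset /t/, coda /∅/ ok → phonotactically legal
Phonotactically legal: [fwdas.ze], [fok], [oz.wze], [trkad.zso], [zkod.to] → 5.

5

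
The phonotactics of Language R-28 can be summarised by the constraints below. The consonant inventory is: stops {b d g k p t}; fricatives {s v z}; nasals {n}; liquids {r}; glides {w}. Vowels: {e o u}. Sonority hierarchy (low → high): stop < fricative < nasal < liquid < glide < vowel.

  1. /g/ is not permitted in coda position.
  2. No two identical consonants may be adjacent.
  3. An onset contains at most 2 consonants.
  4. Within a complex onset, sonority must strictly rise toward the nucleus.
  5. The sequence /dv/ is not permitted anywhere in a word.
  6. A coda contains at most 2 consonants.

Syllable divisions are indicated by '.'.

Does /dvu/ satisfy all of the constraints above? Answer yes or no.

no

/dvu/ — violates constraint 5: contains banned sequence /dv/ → not permitted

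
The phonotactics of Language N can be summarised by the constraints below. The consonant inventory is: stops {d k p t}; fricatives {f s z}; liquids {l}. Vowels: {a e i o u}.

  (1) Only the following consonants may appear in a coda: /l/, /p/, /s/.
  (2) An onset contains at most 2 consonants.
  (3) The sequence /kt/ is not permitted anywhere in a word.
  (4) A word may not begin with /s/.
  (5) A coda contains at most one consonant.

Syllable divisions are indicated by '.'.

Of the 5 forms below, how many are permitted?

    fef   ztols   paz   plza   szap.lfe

0

fef — violates constraint 1: syllable 1 coda contains /f/, which is not a licensed coda consonant → not permitted
ztols — violates constraint 5: syllable 1 coda /ls/ has 2 consonants (> 1) → not permitted
paz — violates constraint 1: syllable 1 coda contains /z/, which is not a licensed coda consonant → not permitted
plza — violates constraint 2: syllable 1 onset /plz/ has 3 consonants (> 2) → not permitted
szap.lfe — violates constraint 4: word begins with /s/ → not permitted
No form is permitted → 0.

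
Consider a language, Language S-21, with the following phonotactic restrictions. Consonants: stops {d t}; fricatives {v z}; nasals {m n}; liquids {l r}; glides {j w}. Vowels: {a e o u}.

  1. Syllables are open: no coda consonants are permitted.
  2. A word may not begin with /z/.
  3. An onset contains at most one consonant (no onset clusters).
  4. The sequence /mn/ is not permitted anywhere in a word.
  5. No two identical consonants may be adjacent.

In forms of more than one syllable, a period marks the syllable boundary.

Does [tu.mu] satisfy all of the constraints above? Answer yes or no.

[tu.mu] — σ1 onset /t/, coda /∅/ ok; σ2 onset /m/, coda /∅/ ok → licit

yes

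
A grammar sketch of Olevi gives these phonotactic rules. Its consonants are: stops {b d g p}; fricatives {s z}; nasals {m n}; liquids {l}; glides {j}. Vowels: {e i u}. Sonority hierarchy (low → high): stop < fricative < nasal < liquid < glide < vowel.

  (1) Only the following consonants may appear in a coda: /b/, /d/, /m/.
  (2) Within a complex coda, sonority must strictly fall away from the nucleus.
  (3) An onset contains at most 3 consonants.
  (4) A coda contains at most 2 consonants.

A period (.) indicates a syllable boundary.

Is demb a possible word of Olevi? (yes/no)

demb — σ1 onset /d/, coda /mb/ (3→1 falls) ok → phonotactically legal

yes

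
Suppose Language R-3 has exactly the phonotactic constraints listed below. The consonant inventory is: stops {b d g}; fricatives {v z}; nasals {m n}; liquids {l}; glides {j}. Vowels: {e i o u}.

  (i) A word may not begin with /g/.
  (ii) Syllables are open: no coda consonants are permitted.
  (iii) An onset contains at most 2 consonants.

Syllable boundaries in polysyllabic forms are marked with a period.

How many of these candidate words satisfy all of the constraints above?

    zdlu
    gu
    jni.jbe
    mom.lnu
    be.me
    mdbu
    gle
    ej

2

zdlu — violates constraint (iii): syllable 1 onset /zdl/ has 3 consonants (> 2) → illicit
gu — violates constraint (i): word begins with /g/ → illicit
jni.jbe — σ1 onset /jn/ (2C), coda /∅/ ok; σ2 onset /jb/ (2C), coda /∅/ ok → licit
mom.lnu — violates constraint (ii): syllable 1 coda /m/ has 1 consonant (> 0) → illicit
be.me — σ1 onset /b/, coda /∅/ ok; σ2 onset /m/, coda /∅/ ok → licit
mdbu — violates constraint (iii): syllable 1 onset /mdb/ has 3 consonants (> 2) → illicit
gle — violates constraint (i): word begins with /g/ → illicit
ej — violates constraint (ii): syllable 1 coda /j/ has 1 consonant (> 0) → illicit
Licit: jni.jbe, be.me → 2.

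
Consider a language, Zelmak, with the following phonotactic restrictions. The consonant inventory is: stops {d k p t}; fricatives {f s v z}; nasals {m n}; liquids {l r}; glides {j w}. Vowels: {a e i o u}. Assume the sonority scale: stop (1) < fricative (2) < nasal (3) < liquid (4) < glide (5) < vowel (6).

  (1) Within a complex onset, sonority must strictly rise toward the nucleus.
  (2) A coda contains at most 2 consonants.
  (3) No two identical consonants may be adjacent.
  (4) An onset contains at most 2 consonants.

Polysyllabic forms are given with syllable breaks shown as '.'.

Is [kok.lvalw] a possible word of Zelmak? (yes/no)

no

[kok.lvalw] — violates constraint 1: syllable 2 onset /lv/: /l/ (liquid, 4) → /v/ (fricative, 2) does not rise → phonotactically illegal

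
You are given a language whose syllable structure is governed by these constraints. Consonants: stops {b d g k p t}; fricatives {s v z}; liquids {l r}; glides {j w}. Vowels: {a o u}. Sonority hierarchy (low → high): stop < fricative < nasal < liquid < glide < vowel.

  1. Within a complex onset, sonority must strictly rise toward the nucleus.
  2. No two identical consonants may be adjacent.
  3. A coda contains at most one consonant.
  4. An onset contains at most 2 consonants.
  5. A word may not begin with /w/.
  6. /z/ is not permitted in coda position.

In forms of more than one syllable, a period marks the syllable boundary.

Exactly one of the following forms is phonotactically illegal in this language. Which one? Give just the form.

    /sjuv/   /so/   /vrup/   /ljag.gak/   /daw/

/ljag.gak/

/sjuv/ — σ1 onset /sj/ (2→5 rises), coda /v/ ok → phonotactically legal
/so/ — σ1 onset /s/, coda /∅/ ok → phonotactically legal
/vrup/ — σ1 onset /vr/ (2→4 rises), coda /p/ ok → phonotactically legal
/ljag.gak/ — violates constraint 2: adjacent identical consonants /gg/ → phonotactically illegal
/daw/ — σ1 onset /d/, coda /w/ ok → phonotactically legal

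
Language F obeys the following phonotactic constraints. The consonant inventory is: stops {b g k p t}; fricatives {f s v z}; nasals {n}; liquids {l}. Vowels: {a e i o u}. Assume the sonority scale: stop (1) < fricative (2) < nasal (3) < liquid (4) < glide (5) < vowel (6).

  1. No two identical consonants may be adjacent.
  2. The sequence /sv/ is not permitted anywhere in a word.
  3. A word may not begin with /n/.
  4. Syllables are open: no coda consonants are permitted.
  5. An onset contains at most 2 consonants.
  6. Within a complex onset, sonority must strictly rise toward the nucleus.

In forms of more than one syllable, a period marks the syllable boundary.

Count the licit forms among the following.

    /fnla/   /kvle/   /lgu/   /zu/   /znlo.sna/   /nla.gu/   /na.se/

1

/fnla/ — violates constraint 5: syllable 1 onset /fnl/ has 3 consonants (> 2) → illicit
/kvle/ — violates constraint 5: syllable 1 onset /kvl/ has 3 consonants (> 2) → illicit
/lgu/ — violates constraint 6: syllable 1 onset /lg/: /l/ (liquid, 4) → /g/ (stop, 1) does not rise → illicit
/zu/ — σ1 onset /z/, coda /∅/ ok → licit
/znlo.sna/ — violates constraint 5: syllable 1 onset /znl/ has 3 consonants (> 2) → illicit
/nla.gu/ — violates constraint 3: word begins with /n/ → illicit
/na.se/ — violates constraint 3: word begins with /n/ → illicit
Licit: /zu/ → 1.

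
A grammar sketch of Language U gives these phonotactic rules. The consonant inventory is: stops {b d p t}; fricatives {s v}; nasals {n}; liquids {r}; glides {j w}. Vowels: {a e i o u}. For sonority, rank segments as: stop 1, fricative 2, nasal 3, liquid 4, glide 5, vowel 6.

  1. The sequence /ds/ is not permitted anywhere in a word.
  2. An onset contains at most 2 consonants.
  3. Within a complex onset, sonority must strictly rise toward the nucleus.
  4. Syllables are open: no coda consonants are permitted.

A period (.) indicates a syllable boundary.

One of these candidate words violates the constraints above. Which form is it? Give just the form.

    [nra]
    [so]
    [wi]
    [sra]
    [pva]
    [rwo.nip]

[rwo.nip]

[nra] — σ1 onset /nr/ (3→4 rises), coda /∅/ ok → permitted
[so] — σ1 onset /s/, coda /∅/ ok → permitted
[wi] — σ1 onset /w/, coda /∅/ ok → permitted
[sra] — σ1 onset /sr/ (2→4 rises), coda /∅/ ok → permitted
[pva] — σ1 onset /pv/ (1→2 rises), coda /∅/ ok → permitted
[rwo.nip] — violates constraint 4: syllable 2 coda /p/ has 1 consonant (> 0) → not permitted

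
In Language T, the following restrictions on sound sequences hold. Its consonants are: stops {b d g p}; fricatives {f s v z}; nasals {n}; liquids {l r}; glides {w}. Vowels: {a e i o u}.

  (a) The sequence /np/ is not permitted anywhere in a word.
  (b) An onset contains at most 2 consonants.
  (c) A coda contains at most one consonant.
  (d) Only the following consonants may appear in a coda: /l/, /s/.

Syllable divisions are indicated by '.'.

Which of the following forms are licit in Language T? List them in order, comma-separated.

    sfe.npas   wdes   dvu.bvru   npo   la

wdes, la

sfe.npas — violates constraint (a): contains banned sequence /np/ → illicit
wdes — σ1 onset /wd/ (2C), coda /s/ ok → licit
dvu.bvru — violates constraint (b): syllable 2 onset /bvr/ has 3 consonants (> 2) → illicit
npo — violates constraint (a): contains banned sequence /np/ → illicit
la — σ1 onset /l/, coda /∅/ ok → licit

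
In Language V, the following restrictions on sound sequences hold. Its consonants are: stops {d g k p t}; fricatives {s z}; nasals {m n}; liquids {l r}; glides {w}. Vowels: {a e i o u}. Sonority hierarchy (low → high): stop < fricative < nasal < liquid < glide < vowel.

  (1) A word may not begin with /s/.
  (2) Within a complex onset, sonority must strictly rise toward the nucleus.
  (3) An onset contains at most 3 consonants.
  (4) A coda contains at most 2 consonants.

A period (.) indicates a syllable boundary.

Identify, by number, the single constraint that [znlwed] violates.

[znlwed]: syllable 1 onset /znlw/ has 4 consonants (> 3).
This is a violation of constraint 3: "An onset contains at most 3 consonants."
The remaining constraints (1, 2, 4) are satisfied.

3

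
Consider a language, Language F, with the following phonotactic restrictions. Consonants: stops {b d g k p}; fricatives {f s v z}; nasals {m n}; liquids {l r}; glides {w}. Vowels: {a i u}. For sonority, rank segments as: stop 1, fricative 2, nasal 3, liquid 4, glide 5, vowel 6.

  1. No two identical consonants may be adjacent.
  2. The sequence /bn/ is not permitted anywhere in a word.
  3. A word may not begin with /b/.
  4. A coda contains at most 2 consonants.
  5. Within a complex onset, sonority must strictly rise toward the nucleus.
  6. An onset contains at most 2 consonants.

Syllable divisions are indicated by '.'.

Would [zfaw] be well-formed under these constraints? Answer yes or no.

[zfaw] — violates constraint 5: syllable 1 onset /zf/: /z/ (fricative, 2) → /f/ (fricative, 2) does not rise → ill-formed

no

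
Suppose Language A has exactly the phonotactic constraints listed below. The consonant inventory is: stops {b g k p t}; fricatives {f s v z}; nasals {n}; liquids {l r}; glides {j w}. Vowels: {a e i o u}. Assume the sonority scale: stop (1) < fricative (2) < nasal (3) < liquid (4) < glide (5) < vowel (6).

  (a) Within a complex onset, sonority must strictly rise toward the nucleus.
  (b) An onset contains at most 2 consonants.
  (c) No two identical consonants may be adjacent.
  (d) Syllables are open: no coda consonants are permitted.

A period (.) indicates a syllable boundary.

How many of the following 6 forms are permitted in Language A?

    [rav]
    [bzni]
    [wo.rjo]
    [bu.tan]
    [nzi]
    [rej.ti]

[rav] — violates constraint (d): syllable 1 coda /v/ has 1 consonant (> 0) → not permitted
[bzni] — violates constraint (b): syllable 1 onset /bzn/ has 3 consonants (> 2) → not permitted
[wo.rjo] — σ1 onset /w/, coda /∅/ ok; σ2 onset /rj/ (4→5 rises), coda /∅/ ok → permitted
[bu.tan] — violates constraint (d): syllable 2 coda /n/ has 1 consonant (> 0) → not permitted
[nzi] — violates constraint (a): syllable 1 onset /nz/: /n/ (nasal, 3) → /z/ (fricative, 2) does not rise → not permitted
[rej.ti] — violates constraint (d): syllable 1 coda /j/ has 1 consonant (> 0) → not permitted
Permitted: [wo.rjo] → 1.

1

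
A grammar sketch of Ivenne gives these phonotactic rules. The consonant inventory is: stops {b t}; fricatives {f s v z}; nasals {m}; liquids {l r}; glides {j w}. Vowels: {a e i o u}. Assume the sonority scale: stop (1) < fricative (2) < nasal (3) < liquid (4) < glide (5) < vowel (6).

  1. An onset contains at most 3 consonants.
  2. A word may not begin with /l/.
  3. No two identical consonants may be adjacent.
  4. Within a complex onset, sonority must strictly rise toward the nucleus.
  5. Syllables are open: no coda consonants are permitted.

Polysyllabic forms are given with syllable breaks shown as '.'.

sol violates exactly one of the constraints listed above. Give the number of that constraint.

sol: syllable 1 coda /l/ has 1 consonant (> 0).
This is a violation of constraint 5: "Syllables are open: no coda consonants are permitted."
The remaining constraints (1, 2, 3, 4) are satisfied.

5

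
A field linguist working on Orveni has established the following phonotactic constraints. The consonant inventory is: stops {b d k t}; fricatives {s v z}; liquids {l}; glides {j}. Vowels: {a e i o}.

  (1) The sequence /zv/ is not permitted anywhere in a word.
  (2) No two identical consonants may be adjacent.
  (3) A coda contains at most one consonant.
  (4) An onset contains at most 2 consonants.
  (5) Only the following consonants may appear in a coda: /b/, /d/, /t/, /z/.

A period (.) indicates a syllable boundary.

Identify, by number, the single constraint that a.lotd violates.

a.lotd: syllable 2 coda /td/ has 2 consonants (> 1).
This is a violation of constraint 3: "A coda contains at most one consonant."
The remaining constraints (1, 2, 4, 5) are satisfied.

3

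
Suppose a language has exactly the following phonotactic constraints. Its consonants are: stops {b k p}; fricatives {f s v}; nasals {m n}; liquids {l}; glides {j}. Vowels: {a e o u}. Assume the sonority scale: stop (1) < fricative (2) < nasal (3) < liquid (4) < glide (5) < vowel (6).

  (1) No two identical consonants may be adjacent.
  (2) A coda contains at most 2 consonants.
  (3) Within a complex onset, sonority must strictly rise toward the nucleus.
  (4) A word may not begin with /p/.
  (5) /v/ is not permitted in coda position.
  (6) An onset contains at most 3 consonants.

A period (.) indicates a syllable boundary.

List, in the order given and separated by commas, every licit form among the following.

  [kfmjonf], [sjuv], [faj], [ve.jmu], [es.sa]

[faj]

[kfmjonf] — violates constraint 6: syllable 1 onset /kfmj/ has 4 consonants (> 3) → illicit
[sjuv] — violates constraint 5: syllable 1 coda contains /v/ → illicit
[faj] — σ1 onset /f/, coda /j/ ok → licit
[ve.jmu] — violates constraint 3: syllable 2 onset /jm/: /j/ (glide, 5) → /m/ (nasal, 3) does not rise → illicit
[es.sa] — violates constraint 1: adjacent identical consonants /ss/ → illicit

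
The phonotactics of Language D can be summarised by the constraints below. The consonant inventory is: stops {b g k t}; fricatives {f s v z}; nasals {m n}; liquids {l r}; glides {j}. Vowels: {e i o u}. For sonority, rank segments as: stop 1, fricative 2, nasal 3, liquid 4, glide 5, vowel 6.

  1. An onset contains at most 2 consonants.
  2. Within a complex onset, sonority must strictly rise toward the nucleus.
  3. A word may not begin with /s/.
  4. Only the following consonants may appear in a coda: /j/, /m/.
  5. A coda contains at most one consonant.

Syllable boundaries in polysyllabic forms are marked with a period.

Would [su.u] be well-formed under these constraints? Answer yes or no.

no

[su.u] — violates constraint 3: word begins with /s/ → ill-formed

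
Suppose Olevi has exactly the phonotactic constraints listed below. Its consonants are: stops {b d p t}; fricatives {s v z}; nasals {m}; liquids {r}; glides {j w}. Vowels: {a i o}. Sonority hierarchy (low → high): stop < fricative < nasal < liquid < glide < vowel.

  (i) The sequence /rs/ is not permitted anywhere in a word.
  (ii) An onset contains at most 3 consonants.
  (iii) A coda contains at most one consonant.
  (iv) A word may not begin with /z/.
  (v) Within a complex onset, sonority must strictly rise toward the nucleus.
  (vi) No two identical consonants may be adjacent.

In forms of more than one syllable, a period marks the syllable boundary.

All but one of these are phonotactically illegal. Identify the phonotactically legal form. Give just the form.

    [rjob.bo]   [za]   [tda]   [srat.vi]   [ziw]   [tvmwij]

[srat.vi]

[rjob.bo] — violates constraint (vi): adjacent identical consonants /bb/ → phonotactically illegal
[za] — violates constraint (iv): word begins with /z/ → phonotactically illegal
[tda] — violates constraint (v): syllable 1 onset /td/: /t/ (stop, 1) → /d/ (stop, 1) does not rise → phonotactically illegal
[srat.vi] — σ1 onset /sr/ (2→4 rises), coda /t/ ok; σ2 onset /v/, coda /∅/ ok → phonotactically legal
[ziw] — violates constraint (iv): word begins with /z/ → phonotactically illegal
[tvmwij] — violates constraint (ii): syllable 1 onset /tvmw/ has 4 consonants (> 3) → phonotactically illegal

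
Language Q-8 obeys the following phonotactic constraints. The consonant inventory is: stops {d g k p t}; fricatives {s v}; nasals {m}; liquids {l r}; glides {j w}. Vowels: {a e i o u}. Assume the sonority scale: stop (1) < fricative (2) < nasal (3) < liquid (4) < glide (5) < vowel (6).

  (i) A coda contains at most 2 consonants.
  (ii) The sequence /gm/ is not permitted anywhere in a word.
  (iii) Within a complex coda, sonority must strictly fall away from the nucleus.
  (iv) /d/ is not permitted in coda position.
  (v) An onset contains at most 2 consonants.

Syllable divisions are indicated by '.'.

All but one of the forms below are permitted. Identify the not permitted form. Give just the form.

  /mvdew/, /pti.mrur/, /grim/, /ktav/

/mvdew/ — violates constraint (v): syllable 1 onset /mvd/ has 3 consonants (> 2) → not permitted
/pti.mrur/ — σ1 onset /pt/ (2C), coda /∅/ ok; σ2 onset /mr/ (2C), coda /r/ ok → permitted
/grim/ — σ1 onset /gr/ (2C), coda /m/ ok → permitted
/ktav/ — σ1 onset /kt/ (2C), coda /v/ ok → permitted

/mvdew/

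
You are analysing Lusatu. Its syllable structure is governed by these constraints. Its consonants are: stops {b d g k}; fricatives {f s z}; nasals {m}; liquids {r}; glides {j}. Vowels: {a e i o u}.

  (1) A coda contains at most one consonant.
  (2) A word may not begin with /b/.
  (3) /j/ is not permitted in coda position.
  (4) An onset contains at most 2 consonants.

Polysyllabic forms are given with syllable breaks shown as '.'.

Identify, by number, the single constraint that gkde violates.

4

gkde: syllable 1 onset /gkd/ has 3 consonants (> 2).
This is a violation of constraint 4: "An onset contains at most 2 consonants."
The remaining constraints (1, 2, 3) are satisfied.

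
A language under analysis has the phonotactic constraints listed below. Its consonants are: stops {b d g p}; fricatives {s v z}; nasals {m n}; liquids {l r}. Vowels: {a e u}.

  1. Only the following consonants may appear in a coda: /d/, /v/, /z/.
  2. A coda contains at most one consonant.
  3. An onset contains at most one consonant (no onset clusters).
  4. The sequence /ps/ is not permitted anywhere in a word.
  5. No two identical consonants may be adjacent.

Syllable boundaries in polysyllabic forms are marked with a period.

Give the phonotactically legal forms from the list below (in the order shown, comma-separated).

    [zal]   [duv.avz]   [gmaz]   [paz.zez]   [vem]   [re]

[zal] — violates constraint 1: syllable 1 coda contains /l/, which is not a licensed coda consonant → phonotactically illegal
[duv.avz] — violates constraint 2: syllable 2 coda /vz/ has 2 consonants (> 1) → phonotactically illegal
[gmaz] — violates constraint 3: syllable 1 onset /gm/ has 2 consonants (> 1) → phonotactically illegal
[paz.zez] — violates constraint 5: adjacent identical consonants /zz/ → phonotactically illegal
[vem] — violates constraint 1: syllable 1 coda contains /m/, which is not a licensed coda consonant → phonotactically illegal
[re] — σ1 onset /r/, coda /∅/ ok → phonotactically legal

[re]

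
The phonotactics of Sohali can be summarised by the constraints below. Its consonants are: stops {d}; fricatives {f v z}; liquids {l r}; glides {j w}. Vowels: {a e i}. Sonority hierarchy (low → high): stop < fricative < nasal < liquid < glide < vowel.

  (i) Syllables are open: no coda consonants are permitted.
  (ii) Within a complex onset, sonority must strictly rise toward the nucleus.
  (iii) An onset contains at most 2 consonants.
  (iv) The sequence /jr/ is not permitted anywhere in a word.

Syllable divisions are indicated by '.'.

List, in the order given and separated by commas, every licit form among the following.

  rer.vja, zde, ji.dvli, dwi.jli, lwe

rer.vja — violates constraint (i): syllable 1 coda /r/ has 1 consonant (> 0) → illicit
zde — violates constraint (ii): syllable 1 onset /zd/: /z/ (fricative, 2) → /d/ (stop, 1) does not rise → illicit
ji.dvli — violates constraint (iii): syllable 2 onset /dvl/ has 3 consonants (> 2) → illicit
dwi.jli — violates constraint (ii): syllable 2 onset /jl/: /j/ (glide, 5) → /l/ (liquid, 4) does not rise → illicit
lwe — σ1 onset /lw/ (4→5 rises), coda /∅/ ok → licit

lwe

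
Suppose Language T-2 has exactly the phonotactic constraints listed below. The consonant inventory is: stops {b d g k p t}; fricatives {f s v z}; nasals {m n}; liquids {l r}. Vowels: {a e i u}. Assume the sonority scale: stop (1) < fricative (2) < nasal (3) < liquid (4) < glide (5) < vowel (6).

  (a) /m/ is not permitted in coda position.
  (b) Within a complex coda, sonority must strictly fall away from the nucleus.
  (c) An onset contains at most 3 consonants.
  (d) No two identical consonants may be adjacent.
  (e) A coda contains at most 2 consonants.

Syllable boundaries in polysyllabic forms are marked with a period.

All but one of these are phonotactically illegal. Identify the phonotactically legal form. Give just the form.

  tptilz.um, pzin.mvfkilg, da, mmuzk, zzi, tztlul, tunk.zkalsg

tptilz.um — violates constraint (a): syllable 2 coda contains /m/ → phonotactically illegal
pzin.mvfkilg — violates constraint (c): syllable 2 onset /mvfk/ has 4 consonants (> 3) → phonotactically illegal
da — σ1 onset /d/, coda /∅/ ok → phonotactically legal
mmuzk — violates constraint (d): adjacent identical consonants /mm/ → phonotactically illegal
zzi — violates constraint (d): adjacent identical consonants /zz/ → phonotactically illegal
tztlul — violates constraint (c): syllable 1 onset /tztl/ has 4 consonants (> 3) → phonotactically illegal
tunk.zkalsg — violates constraint (e): syllable 2 coda /lsg/ has 3 consonants (> 2) → phonotactically illegal

da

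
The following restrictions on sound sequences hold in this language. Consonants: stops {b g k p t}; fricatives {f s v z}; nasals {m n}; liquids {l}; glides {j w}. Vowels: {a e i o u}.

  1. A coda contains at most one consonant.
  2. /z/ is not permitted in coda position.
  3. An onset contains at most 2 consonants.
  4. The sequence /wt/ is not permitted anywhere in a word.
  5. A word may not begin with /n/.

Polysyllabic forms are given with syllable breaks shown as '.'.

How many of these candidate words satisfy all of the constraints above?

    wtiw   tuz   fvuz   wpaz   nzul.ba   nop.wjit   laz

wtiw — violates constraint 4: contains banned sequence /wt/ → phonotactically illegal
tuz — violates constraint 2: syllable 1 coda contains /z/ → phonotactically illegal
fvuz — violates constraint 2: syllable 1 coda contains /z/ → phonotactically illegal
wpaz — violates constraint 2: syllable 1 coda contains /z/ → phonotactically illegal
nzul.ba — violates constraint 5: word begins with /n/ → phonotactically illegal
nop.wjit — violates constraint 5: word begins with /n/ → phonotactically illegal
laz — violates constraint 2: syllable 1 coda contains /z/ → phonotactically illegal
No form is phonotactically legal → 0.

0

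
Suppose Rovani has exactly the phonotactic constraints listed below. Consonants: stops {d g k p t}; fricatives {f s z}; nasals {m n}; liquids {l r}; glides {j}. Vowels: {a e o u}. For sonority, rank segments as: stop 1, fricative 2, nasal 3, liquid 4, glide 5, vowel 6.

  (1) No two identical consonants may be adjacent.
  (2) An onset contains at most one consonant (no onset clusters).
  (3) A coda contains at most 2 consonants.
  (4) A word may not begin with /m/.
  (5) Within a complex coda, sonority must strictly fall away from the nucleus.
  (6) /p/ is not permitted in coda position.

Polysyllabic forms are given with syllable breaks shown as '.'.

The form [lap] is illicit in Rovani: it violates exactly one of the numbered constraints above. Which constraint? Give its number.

6

[lap]: syllable 1 coda contains /p/.
This is a violation of constraint 6: "/p/ is not permitted in coda position."
The remaining constraints (1, 2, 3, 4, 5) are satisfied.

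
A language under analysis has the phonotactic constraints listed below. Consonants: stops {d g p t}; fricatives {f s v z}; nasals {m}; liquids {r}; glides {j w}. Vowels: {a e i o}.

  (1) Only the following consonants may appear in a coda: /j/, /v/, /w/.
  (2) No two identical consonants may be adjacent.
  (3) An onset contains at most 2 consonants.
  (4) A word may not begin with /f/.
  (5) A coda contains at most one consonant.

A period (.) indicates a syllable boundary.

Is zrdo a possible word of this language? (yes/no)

zrdo — violates constraint 3: syllable 1 onset /zrd/ has 3 consonants (> 2) → not permitted

no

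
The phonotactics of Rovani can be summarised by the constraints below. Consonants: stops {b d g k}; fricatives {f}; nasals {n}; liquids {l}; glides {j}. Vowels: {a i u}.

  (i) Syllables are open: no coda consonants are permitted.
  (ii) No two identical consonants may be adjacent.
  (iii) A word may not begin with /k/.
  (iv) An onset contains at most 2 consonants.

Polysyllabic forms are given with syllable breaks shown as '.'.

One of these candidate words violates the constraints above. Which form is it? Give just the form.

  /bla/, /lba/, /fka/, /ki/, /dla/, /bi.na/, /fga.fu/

/ki/

/bla/ — σ1 onset /bl/ (2C), coda /∅/ ok → phonotactically legal
/lba/ — σ1 onset /lb/ (2C), coda /∅/ ok → phonotactically legal
/fka/ — σ1 onset /fk/ (2C), coda /∅/ ok → phonotactically legal
/ki/ — violates constraint (iii): word begins with /k/ → phonotactically illegal
/dla/ — σ1 onset /dl/ (2C), coda /∅/ ok → phonotactically legal
/bi.na/ — σ1 onset /b/, coda /∅/ ok; σ2 onset /n/, coda /∅/ ok → phonotactically legal
/fga.fu/ — σ1 onset /fg/ (2C), coda /∅/ ok; σ2 onset /f/, coda /∅/ ok → phonotactically legal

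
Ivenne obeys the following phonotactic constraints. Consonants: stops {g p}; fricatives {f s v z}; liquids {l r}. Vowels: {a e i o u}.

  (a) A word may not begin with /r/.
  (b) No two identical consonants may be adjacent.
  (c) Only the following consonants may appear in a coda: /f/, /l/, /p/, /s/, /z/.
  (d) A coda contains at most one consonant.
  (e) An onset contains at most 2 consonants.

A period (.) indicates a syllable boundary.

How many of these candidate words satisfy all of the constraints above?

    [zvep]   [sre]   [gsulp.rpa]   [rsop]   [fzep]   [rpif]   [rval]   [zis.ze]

4

[zvep] — σ1 onset /zv/ (2C), coda /p/ ok → phonotactically legal
[sre] — σ1 onset /sr/ (2C), coda /∅/ ok → phonotactically legal
[gsulp.rpa] — violates constraint (d): syllable 1 coda /lp/ has 2 consonants (> 1) → phonotactically illegal
[rsop] — violates constraint (a): word begins with /r/ → phonotactically illegal
[fzep] — σ1 onset /fz/ (2C), coda /p/ ok → phonotactically legal
[rpif] — violates constraint (a): word begins with /r/ → phonotactically illegal
[rval] — violates constraint (a): word begins with /r/ → phonotactically illegal
[zis.ze] — σ1 onset /z/, coda /s/ ok; σ2 onset /z/, coda /∅/ ok → phonotactically legal
Phonotactically legal: [zvep], [sre], [fzep], [zis.ze] → 4.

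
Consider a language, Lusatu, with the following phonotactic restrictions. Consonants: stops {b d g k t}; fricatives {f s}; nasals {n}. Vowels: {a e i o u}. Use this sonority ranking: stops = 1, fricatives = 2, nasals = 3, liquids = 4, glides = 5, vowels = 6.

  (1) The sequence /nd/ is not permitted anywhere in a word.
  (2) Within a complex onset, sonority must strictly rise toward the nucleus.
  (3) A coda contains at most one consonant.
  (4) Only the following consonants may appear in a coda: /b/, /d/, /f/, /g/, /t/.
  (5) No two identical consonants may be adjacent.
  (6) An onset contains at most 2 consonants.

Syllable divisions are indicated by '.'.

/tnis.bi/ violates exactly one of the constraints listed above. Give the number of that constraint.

/tnis.bi/: syllable 1 coda contains /s/, which is not a licensed coda consonant.
This is a violation of constraint 4: "Only the following consonants may appear in a coda: /b/, /d/, /f/, /g/, /t/."
The remaining constraints (1, 2, 3, 5, 6) are satisfied.

4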